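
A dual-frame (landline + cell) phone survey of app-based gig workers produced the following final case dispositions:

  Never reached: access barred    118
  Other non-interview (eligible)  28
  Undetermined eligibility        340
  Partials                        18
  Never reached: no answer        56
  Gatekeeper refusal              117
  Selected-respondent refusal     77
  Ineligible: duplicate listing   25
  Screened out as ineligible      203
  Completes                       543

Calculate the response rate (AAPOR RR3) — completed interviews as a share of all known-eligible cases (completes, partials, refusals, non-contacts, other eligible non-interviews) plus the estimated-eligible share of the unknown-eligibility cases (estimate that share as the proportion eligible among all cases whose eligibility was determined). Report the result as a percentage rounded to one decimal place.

44.1%

Refusal or break-off = 117 + 77 = 194
No contact after all attempts = 56 + 118 = 174
Not eligible = 203 + 25 = 228
Top: 543
Determined eligible: 543 + 18 + 194 + 174 + 28 = 957
e = 957 / (957 + 228) = 957 / 1185 = 0.8076
e × U: 0.8076 × 340 = 274.58
Denom: 957 + 274.58 = 1231.58
RR3 = 543 / 1231.58 = 0.4409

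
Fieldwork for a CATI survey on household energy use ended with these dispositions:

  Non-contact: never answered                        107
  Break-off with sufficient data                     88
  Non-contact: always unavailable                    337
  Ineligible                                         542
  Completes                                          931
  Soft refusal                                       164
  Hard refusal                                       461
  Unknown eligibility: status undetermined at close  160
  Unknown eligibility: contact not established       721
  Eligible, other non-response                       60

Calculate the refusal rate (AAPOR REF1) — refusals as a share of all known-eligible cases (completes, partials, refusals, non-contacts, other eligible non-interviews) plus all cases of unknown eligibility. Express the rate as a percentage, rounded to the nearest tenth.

Refusal or break-off = 461 + 164 = 625
No answer / not reached = 107 + 337 = 444
Undetermined eligibility = 721 + 160 = 881
Top = 625
Denominator = 931 + 88 + 625 + 444 + 60 + 881 = 3029
REF1 = 625 / 3029 = 0.2063

20.6%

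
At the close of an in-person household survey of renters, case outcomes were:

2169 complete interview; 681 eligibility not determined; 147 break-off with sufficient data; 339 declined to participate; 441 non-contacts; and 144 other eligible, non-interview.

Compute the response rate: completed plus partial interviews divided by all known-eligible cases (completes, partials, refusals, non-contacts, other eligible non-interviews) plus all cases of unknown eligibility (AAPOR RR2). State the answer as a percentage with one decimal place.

Numerator → 2169 + 147 = 2316
Denom → 2169 + 147 + 339 + 441 + 144 + 681 = 3921
RR2 = 2316 / 3921 = 0.5907

59.1%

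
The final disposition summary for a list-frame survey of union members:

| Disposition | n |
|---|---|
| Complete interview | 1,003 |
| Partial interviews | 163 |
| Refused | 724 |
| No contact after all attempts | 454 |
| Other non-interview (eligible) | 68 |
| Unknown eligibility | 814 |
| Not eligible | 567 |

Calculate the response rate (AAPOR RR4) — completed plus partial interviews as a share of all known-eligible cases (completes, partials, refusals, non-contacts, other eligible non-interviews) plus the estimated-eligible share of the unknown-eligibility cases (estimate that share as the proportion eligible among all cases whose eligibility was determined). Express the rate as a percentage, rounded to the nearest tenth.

Numerator: 1003 + 163 = 1166
Known eligible: 1003 + 163 + 724 + 454 + 68 = 2412
e = 2412 / (2412 + 567) = 2412 / 2979 = 0.8097
Estimated eligible among unknowns: 0.8097 × 814 = 659.10
Base: 2412 + 659.10 = 3071.10
RR4 = 1166 / 3071.10 = 0.3797

38.0%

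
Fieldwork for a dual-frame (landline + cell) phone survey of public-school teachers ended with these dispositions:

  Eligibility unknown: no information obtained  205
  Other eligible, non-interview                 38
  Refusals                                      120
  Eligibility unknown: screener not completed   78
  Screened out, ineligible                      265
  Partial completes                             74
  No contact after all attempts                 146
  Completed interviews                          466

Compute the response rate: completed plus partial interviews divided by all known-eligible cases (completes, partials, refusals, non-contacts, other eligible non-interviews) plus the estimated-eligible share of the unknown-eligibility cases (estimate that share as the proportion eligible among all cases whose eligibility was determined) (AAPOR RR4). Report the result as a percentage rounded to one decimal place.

Unknown eligibility = 78 + 205 = 283
Top = 466 + 74 = 540
Eligible (known) = 466 + 74 + 120 + 146 + 38 = 844
e = 844 / (844 + 265) = 844 / 1109 = 0.7610
e × U = 0.7610 × 283 = 215.36
Base = 844 + 215.36 = 1059.36
RR4 = 540 / 1059.36 = 0.5097

51.0%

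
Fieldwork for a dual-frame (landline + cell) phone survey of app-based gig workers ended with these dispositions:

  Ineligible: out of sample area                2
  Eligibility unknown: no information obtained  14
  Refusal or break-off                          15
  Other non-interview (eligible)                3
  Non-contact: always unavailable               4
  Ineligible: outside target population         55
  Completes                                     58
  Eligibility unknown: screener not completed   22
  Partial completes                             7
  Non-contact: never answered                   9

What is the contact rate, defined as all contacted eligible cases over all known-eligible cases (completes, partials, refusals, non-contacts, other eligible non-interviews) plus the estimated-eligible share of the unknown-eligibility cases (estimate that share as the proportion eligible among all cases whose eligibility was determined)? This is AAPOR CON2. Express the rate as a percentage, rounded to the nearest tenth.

Non-contacts = 9 + 4 = 13
Unknown eligibility = 22 + 14 = 36
Ineligible = 55 + 2 = 57
Num: 58 + 7 + 15 + 3 = 83
Determined eligible: 58 + 7 + 15 + 13 + 3 = 96
e = 96 / (96 + 57) = 96 / 153 = 0.6275
Estimated eligible among unknowns: 0.6275 × 36 = 22.59
Denominator: 96 + 22.59 = 118.59
CON2 = 83 / 118.59 = 0.6999

70.0%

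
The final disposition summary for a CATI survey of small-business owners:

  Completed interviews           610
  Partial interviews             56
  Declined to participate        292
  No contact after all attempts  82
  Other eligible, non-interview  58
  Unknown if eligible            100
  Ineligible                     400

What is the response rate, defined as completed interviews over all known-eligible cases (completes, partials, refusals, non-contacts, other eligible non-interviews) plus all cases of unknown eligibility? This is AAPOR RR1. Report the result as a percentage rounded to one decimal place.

50.9%

Top = 610
Base = 610 + 56 + 292 + 82 + 58 + 100 = 1198
RR1 = 610 / 1198 = 0.5092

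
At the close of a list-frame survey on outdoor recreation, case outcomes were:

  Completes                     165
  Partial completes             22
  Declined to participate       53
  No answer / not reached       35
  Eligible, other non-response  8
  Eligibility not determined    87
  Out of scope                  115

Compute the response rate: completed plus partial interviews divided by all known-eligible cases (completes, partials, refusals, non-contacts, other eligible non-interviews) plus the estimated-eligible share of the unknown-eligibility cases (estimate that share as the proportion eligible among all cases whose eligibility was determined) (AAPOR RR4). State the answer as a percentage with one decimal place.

Top: 165 + 22 = 187
Known eligible: 165 + 22 + 53 + 35 + 8 = 283
e = 283 / (283 + 115) = 283 / 398 = 0.7111
Eligible share of unknowns: 0.7111 × 87 = 61.87
Denominator: 283 + 61.87 = 344.87
RR4 = 187 / 344.87 = 0.5422

54.2%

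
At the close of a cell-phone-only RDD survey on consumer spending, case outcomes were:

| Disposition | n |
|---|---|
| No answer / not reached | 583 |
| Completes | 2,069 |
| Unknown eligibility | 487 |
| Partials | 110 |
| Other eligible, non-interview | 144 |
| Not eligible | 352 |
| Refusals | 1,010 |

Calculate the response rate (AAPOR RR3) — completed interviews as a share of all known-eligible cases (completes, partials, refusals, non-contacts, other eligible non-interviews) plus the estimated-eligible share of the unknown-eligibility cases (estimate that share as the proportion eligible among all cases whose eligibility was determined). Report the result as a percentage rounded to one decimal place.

47.4%

Num = 2069
Eligible (known) = 2069 + 110 + 1010 + 583 + 144 = 3916
e = 3916 / (3916 + 352) = 3916 / 4268 = 0.9175
Eligible share of unknowns = 0.9175 × 487 = 446.82
Base = 3916 + 446.82 = 4362.82
RR3 = 2069 / 4362.82 = 0.4742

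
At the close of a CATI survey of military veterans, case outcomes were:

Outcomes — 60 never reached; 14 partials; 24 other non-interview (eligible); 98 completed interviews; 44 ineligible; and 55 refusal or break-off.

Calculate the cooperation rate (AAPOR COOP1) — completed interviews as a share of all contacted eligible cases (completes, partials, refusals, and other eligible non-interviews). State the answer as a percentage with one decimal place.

51.3%

Num = 98
Denom = 98 + 14 + 55 + 24 = 191
COOP1 = 98 / 191 = 0.5131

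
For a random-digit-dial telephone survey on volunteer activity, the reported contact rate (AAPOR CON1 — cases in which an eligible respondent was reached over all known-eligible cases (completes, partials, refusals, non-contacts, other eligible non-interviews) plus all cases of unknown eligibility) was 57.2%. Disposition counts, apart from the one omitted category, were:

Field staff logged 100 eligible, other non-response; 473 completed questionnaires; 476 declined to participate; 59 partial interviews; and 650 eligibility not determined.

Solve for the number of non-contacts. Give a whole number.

Top = 473 + 59 + 476 + 100 = 1108
CON1 = 1108 / D = 0.572
D = 1108 / 0.572 = 1937.1
Rest of base = 1758
non-contacts = 1937.1 − 1758 ≈ 179

179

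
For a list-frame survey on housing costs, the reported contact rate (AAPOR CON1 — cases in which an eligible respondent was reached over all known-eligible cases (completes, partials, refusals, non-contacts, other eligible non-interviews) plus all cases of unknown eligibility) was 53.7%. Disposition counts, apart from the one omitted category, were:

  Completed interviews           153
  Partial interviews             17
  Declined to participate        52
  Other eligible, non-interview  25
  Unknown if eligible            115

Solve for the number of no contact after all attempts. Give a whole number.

98

Top → 153 + 17 + 52 + 25 = 247
CON1 = 247 / D = 0.537
D = 247 / 0.537 = 460.0
Other denominator terms total 362
no contact after all attempts = 460.0 − 362 ≈ 98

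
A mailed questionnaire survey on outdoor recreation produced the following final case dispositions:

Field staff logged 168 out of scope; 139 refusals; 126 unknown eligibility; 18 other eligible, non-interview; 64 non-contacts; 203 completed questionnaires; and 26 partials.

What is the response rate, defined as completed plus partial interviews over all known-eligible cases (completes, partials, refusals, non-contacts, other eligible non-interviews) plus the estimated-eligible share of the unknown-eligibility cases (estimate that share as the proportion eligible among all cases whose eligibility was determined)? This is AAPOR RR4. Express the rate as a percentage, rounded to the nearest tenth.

42.3%

Top = 203 + 26 = 229
Determined eligible = 203 + 26 + 139 + 64 + 18 = 450
e = 450 / (450 + 168) = 450 / 618 = 0.7282
Estimated eligible among unknowns = 0.7282 × 126 = 91.75
Denom = 450 + 91.75 = 541.75
RR4 = 229 / 541.75 = 0.4227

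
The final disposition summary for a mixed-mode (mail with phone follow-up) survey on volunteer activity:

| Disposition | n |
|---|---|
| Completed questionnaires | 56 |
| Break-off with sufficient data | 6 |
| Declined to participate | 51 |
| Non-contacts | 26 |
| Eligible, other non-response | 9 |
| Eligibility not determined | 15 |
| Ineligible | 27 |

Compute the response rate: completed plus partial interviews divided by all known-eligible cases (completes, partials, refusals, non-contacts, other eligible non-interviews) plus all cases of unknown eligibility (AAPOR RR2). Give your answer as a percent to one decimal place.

Num = 56 + 6 = 62
Base = 56 + 6 + 51 + 26 + 9 + 15 = 163
RR2 = 62 / 163 = 0.3804

38.0%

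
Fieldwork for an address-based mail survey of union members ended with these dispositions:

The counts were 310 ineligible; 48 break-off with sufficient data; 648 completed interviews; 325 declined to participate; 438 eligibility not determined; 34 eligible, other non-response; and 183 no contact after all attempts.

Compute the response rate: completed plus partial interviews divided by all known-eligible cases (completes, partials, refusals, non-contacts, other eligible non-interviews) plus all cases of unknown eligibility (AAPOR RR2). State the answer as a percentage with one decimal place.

41.5%

Num: 648 + 48 = 696
Denominator: 648 + 48 + 325 + 183 + 34 + 438 = 1676
RR2 = 696 / 1676 = 0.4153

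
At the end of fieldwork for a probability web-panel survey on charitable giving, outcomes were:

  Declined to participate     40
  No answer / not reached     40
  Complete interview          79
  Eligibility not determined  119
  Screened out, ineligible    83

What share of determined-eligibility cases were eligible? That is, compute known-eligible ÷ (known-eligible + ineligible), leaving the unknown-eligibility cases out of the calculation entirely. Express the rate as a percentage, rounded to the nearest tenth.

Known eligible = 79 + 40 + 40 = 159
e = 159 / (159 + 83) = 159 / 242 = 0.6570

65.7%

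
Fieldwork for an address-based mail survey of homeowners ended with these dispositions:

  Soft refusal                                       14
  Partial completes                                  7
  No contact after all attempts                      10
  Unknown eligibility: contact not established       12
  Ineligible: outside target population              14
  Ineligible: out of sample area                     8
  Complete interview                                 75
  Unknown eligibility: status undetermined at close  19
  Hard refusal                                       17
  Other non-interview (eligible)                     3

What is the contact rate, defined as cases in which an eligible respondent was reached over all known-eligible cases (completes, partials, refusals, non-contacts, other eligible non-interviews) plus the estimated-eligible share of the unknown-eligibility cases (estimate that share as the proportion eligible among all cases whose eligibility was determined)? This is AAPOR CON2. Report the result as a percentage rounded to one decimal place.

76.1%

Refusals = 17 + 14 = 31
Unknown eligibility = 12 + 19 = 31
Ineligible = 14 + 8 = 22
Numerator: 75 + 7 + 31 + 3 = 116
Eligible (known): 75 + 7 + 31 + 10 + 3 = 126
e = 126 / (126 + 22) = 126 / 148 = 0.8514
Estimated eligible among unknowns: 0.8514 × 31 = 26.39
Denominator: 126 + 26.39 = 152.39
CON2 = 116 / 152.39 = 0.7612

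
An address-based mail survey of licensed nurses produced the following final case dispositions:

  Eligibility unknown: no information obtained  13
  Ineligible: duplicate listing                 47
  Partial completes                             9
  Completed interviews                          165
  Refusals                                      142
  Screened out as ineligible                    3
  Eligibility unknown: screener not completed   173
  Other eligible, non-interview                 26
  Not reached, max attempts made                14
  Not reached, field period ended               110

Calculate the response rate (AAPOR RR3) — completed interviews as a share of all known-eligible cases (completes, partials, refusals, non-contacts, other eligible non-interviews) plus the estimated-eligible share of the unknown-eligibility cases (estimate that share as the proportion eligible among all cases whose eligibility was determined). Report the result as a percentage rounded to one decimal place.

26.0%

No contact after all attempts = 110 + 14 = 124
Eligibility not determined = 173 + 13 = 186
Not eligible = 3 + 47 = 50
Top = 165
Known eligible = 165 + 9 + 142 + 124 + 26 = 466
e = 466 / (466 + 50) = 466 / 516 = 0.9031
Eligible share of unknowns = 0.9031 × 186 = 167.98
Base = 466 + 167.98 = 633.98
RR3 = 165 / 633.98 = 0.2603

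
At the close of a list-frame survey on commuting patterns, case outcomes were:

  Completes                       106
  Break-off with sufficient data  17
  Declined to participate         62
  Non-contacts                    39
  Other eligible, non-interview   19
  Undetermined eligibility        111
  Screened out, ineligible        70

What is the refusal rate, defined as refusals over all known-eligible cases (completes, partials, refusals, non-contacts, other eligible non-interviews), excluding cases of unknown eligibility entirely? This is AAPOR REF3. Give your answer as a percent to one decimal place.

Top → 62
Denom → 106 + 17 + 62 + 39 + 19 = 243
REF3 = 62 / 243 = 0.2551

25.5%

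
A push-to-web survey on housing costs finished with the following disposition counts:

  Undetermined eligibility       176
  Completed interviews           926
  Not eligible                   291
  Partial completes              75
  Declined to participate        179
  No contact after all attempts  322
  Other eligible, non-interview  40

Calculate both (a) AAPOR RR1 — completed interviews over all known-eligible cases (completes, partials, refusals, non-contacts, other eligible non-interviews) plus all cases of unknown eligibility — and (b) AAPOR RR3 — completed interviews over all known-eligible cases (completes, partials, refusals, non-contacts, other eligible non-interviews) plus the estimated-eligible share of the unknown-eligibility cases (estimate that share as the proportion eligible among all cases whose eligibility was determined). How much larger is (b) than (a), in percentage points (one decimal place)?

0.9

Num → 926
Base → 926 + 75 + 179 + 322 + 40 + 176 = 1718
RR1 = 926 / 1718 = 0.5390
Known eligible → 926 + 75 + 179 + 322 + 40 = 1542
e = 1542 / (1542 + 291) = 1542 / 1833 = 0.8412
Estimated eligible among unknowns → 0.8412 × 176 = 148.05
Base → 1542 + 148.05 = 1690.05
RR3 = 926 / 1690.05 = 0.5479
Difference = 54.79 − 53.90 = 0.89 percentage points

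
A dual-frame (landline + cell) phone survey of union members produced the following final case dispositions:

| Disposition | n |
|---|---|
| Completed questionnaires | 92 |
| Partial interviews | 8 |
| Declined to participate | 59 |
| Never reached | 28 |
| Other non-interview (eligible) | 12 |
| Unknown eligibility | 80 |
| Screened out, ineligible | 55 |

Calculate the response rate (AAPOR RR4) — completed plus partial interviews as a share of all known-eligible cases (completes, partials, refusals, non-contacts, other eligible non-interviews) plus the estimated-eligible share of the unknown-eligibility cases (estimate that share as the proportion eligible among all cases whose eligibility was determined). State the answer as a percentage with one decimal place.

Top: 92 + 8 = 100
Eligible (known): 92 + 8 + 59 + 28 + 12 = 199
e = 199 / (199 + 55) = 199 / 254 = 0.7835
Eligible share of unknowns: 0.7835 × 80 = 62.68
Denom: 199 + 62.68 = 261.68
RR4 = 100 / 261.68 = 0.3821

38.2%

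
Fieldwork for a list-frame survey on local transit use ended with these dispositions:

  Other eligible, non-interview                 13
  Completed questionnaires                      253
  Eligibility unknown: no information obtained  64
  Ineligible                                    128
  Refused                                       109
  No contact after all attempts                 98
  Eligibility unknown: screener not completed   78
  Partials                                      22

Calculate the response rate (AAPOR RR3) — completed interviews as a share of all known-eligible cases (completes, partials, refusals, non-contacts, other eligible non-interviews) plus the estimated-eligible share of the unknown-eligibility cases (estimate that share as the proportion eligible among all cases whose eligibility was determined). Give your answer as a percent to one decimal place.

Unknown if eligible = 78 + 64 = 142
Top → 253
Determined eligible → 253 + 22 + 109 + 98 + 13 = 495
e = 495 / (495 + 128) = 495 / 623 = 0.7945
e × U → 0.7945 × 142 = 112.82
Denominator → 495 + 112.82 = 607.82
RR3 = 253 / 607.82 = 0.4162

41.6%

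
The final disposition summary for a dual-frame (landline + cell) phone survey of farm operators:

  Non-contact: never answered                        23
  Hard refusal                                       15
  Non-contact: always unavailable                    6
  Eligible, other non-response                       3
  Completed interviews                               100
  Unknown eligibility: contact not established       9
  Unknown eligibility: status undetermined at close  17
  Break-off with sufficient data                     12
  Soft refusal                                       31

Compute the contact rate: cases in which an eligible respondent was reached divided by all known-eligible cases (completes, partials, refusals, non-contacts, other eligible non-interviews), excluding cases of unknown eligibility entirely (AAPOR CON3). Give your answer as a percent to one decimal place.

Declined to participate = 15 + 31 = 46
No contact after all attempts = 23 + 6 = 29
Undetermined eligibility = 9 + 17 = 26
Numerator = 100 + 12 + 46 + 3 = 161
Denom = 100 + 12 + 46 + 29 + 3 = 190
CON3 = 161 / 190 = 0.8474

84.7%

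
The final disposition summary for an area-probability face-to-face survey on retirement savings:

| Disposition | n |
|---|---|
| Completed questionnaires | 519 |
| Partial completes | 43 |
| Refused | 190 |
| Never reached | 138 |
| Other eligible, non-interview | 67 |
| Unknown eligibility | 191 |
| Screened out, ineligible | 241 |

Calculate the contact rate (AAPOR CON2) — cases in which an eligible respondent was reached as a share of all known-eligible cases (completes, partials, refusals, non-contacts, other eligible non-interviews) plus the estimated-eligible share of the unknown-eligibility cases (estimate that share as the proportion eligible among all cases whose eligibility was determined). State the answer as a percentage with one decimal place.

73.8%

Num = 519 + 43 + 190 + 67 = 819
Known eligible = 519 + 43 + 190 + 138 + 67 = 957
e = 957 / (957 + 241) = 957 / 1198 = 0.7988
Estimated eligible among unknowns = 0.7988 × 191 = 152.57
Denom = 957 + 152.57 = 1109.57
CON2 = 819 / 1109.57 = 0.7381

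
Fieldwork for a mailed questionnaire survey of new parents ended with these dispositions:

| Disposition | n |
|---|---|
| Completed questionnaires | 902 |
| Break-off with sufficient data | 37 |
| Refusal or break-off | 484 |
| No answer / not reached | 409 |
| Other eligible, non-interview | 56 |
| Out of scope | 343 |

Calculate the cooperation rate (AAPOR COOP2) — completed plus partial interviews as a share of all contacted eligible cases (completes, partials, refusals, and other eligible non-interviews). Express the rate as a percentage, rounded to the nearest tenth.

63.5%

Numerator = 902 + 37 = 939
Denominator = 902 + 37 + 484 + 56 = 1479
COOP2 = 939 / 1479 = 0.6349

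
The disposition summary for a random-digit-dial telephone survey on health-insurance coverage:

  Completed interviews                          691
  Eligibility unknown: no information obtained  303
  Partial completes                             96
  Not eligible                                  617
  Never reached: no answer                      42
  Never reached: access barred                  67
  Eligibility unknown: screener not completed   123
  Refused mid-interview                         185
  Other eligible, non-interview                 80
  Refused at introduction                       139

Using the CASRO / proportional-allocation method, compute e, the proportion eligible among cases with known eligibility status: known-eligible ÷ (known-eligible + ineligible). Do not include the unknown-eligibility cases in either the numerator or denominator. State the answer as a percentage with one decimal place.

67.8%

Refusals = 139 + 185 = 324
No answer / not reached = 42 + 67 = 109
Eligibility not determined = 123 + 303 = 426
Known eligible: 691 + 96 + 324 + 109 + 80 = 1300
e = 1300 / (1300 + 617) = 1300 / 1917 = 0.6781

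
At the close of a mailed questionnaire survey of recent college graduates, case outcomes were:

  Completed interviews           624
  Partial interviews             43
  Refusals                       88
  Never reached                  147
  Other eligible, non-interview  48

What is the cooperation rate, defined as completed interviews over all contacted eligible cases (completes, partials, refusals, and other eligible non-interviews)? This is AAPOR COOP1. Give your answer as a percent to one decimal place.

Num = 624
Denominator = 624 + 43 + 88 + 48 = 803
COOP1 = 624 / 803 = 0.7771

77.7%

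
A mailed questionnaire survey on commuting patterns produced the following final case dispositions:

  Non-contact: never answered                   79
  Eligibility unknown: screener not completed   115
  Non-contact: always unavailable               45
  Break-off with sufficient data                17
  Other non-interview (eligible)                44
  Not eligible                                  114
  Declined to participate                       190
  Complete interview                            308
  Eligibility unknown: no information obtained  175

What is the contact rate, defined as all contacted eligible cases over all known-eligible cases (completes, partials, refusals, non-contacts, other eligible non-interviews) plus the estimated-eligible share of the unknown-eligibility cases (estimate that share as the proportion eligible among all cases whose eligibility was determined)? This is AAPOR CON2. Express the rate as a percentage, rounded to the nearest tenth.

Non-contacts = 79 + 45 = 124
Undetermined eligibility = 115 + 175 = 290
Numerator = 308 + 17 + 190 + 44 = 559
Eligible (known) = 308 + 17 + 190 + 124 + 44 = 683
e = 683 / (683 + 114) = 683 / 797 = 0.8570
e × U = 0.8570 × 290 = 248.53
Denom = 683 + 248.53 = 931.53
CON2 = 559 / 931.53 = 0.6001

60.0%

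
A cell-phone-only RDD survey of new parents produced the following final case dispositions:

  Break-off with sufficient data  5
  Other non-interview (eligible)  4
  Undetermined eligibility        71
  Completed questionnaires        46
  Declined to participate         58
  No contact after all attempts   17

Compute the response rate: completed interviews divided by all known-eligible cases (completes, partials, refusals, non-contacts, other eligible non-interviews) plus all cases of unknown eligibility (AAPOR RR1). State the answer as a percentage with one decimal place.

22.9%

Numerator → 46
Denom → 46 + 5 + 58 + 17 + 4 + 71 = 201
RR1 = 46 / 201 = 0.2289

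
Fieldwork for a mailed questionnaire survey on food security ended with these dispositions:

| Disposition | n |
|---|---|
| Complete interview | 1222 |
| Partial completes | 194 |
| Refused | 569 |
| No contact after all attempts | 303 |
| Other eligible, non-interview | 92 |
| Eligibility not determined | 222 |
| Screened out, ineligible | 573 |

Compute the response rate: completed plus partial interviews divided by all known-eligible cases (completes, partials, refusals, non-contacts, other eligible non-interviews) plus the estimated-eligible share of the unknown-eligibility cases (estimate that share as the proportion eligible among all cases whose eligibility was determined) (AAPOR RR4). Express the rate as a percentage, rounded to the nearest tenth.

Numerator → 1222 + 194 = 1416
Eligible (known) → 1222 + 194 + 569 + 303 + 92 = 2380
e = 2380 / (2380 + 573) = 2380 / 2953 = 0.8060
Estimated eligible among unknowns → 0.8060 × 222 = 178.93
Denominator → 2380 + 178.93 = 2558.93
RR4 = 1416 / 2558.93 = 0.5534

55.3%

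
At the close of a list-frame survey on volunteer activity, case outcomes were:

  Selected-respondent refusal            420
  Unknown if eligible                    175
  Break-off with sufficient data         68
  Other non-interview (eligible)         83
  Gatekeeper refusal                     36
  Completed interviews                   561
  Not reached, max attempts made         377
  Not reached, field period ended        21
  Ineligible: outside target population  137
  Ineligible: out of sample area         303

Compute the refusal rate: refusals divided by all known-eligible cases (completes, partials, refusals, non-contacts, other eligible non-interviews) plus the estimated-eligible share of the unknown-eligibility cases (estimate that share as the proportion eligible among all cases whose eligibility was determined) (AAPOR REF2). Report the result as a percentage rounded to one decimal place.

Declined to participate = 36 + 420 = 456
Non-contacts = 21 + 377 = 398
Not eligible = 137 + 303 = 440
Numerator: 456
Known eligible: 561 + 68 + 456 + 398 + 83 = 1566
e = 1566 / (1566 + 440) = 1566 / 2006 = 0.7807
e × U: 0.7807 × 175 = 136.62
Denom: 1566 + 136.62 = 1702.62
REF2 = 456 / 1702.62 = 0.2678

26.8%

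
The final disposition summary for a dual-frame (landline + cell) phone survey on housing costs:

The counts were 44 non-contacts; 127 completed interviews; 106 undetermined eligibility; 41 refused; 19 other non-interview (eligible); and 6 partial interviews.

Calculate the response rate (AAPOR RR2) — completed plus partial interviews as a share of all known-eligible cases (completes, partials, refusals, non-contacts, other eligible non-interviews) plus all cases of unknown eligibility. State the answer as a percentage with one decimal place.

38.8%

Numerator → 127 + 6 = 133
Denominator → 127 + 6 + 41 + 44 + 19 + 106 = 343
RR2 = 133 / 343 = 0.3878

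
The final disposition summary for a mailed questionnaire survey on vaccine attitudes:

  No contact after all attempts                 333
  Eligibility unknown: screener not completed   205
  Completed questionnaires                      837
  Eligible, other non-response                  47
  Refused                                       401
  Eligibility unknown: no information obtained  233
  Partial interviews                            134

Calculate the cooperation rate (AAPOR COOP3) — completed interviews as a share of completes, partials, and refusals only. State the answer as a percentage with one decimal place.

61.0%

Unknown if eligible = 205 + 233 = 438
Top: 837
Base: 837 + 134 + 401 = 1372
COOP3 = 837 / 1372 = 0.6101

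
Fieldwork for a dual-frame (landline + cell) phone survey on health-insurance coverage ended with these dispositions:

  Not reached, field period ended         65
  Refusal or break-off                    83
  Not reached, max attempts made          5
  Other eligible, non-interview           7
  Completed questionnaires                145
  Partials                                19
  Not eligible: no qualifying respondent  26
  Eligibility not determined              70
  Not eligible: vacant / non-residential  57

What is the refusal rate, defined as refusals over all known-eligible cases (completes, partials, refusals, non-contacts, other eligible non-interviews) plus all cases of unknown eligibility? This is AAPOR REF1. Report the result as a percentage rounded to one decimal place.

21.1%

No contact after all attempts = 65 + 5 = 70
Screened out, ineligible = 26 + 57 = 83
Top = 83
Denominator = 145 + 19 + 83 + 70 + 7 + 70 = 394
REF1 = 83 / 394 = 0.2107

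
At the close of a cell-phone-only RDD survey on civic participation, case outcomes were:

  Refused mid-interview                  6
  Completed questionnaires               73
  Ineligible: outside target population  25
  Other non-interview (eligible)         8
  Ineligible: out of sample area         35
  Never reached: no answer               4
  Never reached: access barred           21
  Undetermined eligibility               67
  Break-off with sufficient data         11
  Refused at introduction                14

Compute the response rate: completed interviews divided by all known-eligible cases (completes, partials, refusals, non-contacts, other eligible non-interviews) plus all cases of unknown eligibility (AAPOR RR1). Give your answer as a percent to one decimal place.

35.8%

Refused = 14 + 6 = 20
No answer / not reached = 4 + 21 = 25
Ineligible = 25 + 35 = 60
Num: 73
Denominator: 73 + 11 + 20 + 25 + 8 + 67 = 204
RR1 = 73 / 204 = 0.3578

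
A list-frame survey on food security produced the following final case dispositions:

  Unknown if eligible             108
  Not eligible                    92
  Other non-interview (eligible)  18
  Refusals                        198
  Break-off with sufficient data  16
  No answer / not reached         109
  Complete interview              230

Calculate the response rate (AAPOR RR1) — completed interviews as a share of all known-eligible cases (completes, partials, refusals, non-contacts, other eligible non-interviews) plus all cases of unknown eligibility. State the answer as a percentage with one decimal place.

33.9%

Num → 230
Denominator → 230 + 16 + 198 + 109 + 18 + 108 = 679
RR1 = 230 / 679 = 0.3387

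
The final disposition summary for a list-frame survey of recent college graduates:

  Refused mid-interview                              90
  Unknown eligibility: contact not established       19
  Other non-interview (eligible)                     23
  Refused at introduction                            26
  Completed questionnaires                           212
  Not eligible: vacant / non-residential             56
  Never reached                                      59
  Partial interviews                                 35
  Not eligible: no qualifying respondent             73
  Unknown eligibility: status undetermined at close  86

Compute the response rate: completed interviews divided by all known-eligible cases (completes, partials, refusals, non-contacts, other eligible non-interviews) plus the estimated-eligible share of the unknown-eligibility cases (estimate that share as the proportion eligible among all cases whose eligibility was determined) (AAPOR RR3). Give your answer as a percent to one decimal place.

40.3%

Refused = 26 + 90 = 116
Eligibility not determined = 19 + 86 = 105
Screened out, ineligible = 73 + 56 = 129
Top → 212
Eligible (known) → 212 + 35 + 116 + 59 + 23 = 445
e = 445 / (445 + 129) = 445 / 574 = 0.7753
Eligible share of unknowns → 0.7753 × 105 = 81.41
Denominator → 445 + 81.41 = 526.41
RR3 = 212 / 526.41 = 0.4027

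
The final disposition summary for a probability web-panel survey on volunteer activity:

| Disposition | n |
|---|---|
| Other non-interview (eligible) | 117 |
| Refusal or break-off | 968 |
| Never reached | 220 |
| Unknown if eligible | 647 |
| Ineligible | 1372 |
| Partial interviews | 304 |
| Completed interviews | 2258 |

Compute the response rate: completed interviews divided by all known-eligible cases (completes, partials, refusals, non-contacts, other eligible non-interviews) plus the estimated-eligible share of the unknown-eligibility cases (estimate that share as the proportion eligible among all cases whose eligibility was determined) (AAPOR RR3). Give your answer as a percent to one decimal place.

Top → 2258
Known eligible → 2258 + 304 + 968 + 220 + 117 = 3867
e = 3867 / (3867 + 1372) = 3867 / 5239 = 0.7381
Eligible share of unknowns → 0.7381 × 647 = 477.55
Base → 3867 + 477.55 = 4344.55
RR3 = 2258 / 4344.55 = 0.5197

52.0%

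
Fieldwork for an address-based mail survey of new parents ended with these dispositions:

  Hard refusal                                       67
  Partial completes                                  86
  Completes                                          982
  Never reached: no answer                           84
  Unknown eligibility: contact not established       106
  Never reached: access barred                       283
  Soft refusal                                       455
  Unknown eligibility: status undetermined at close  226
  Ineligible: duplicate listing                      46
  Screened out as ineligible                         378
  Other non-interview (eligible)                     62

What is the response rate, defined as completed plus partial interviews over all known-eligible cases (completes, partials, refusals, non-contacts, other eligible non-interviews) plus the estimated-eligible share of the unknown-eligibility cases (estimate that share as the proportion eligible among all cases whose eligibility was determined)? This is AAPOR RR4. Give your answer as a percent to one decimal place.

46.6%

Refusals = 67 + 455 = 522
Never reached = 84 + 283 = 367
Eligibility not determined = 106 + 226 = 332
Ineligible = 378 + 46 = 424
Top → 982 + 86 = 1068
Eligible (known) → 982 + 86 + 522 + 367 + 62 = 2019
e = 2019 / (2019 + 424) = 2019 / 2443 = 0.8264
e × U → 0.8264 × 332 = 274.36
Base → 2019 + 274.36 = 2293.36
RR4 = 1068 / 2293.36 = 0.4657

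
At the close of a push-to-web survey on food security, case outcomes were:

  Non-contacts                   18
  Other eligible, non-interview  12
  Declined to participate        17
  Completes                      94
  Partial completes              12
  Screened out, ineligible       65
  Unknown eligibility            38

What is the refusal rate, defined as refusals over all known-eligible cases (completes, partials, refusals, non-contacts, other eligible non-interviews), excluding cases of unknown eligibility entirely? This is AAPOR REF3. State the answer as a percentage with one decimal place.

11.1%

Top → 17
Base → 94 + 12 + 17 + 18 + 12 = 153
REF3 = 17 / 153 = 0.1111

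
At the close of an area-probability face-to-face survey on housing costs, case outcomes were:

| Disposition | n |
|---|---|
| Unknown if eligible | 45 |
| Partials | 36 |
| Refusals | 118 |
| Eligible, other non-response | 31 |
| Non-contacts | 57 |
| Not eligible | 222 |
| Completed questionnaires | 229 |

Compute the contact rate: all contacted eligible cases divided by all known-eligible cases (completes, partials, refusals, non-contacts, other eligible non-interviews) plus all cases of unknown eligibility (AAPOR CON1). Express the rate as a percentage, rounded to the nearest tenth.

Num → 229 + 36 + 118 + 31 = 414
Denom → 229 + 36 + 118 + 57 + 31 + 45 = 516
CON1 = 414 / 516 = 0.8023

80.2%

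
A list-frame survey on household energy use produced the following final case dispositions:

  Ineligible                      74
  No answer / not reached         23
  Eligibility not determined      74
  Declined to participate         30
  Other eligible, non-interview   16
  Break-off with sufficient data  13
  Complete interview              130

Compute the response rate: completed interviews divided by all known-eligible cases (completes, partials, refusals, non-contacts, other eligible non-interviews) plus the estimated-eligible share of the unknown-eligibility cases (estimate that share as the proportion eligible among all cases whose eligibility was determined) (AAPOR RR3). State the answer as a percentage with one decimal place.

48.7%

Numerator = 130
Known eligible = 130 + 13 + 30 + 23 + 16 = 212
e = 212 / (212 + 74) = 212 / 286 = 0.7413
e × U = 0.7413 × 74 = 54.86
Denominator = 212 + 54.86 = 266.86
RR3 = 130 / 266.86 = 0.4871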